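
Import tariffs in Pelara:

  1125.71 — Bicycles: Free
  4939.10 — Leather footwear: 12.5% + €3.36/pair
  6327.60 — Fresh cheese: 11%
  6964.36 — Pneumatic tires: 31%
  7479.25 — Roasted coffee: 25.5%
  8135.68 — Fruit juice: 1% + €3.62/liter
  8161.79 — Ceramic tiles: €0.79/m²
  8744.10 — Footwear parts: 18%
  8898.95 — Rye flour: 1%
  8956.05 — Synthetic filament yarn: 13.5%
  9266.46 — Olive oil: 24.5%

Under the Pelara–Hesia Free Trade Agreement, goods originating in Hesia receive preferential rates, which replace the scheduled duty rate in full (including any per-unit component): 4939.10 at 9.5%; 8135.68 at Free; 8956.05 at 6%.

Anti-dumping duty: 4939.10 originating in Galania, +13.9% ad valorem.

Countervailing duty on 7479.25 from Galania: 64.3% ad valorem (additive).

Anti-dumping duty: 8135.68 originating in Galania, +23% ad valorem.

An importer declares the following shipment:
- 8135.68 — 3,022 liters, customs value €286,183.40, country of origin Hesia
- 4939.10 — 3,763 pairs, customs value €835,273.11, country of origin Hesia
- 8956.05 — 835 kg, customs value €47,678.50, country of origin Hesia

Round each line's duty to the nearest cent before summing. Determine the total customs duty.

Line 1 (8135.68, Hesia, 3,022 liters, €286,183.40):
Base rate for 8135.68 is 1% + €3.62/liter.
Origin Hesia qualifies under the Pelara–Hesia agreement and 8135.68 is covered: preferential rate Free applies instead.
The additional-duty order on 8135.68 targets Galania, not Hesia; it does not apply.
Duty = €286,183.40 × 0% = €0.00.
Line 2 (4939.10, Hesia, 3,763 pairs, €835,273.11):
Base rate for 4939.10 is 12.5% + €3.36/pair.
Origin Hesia qualifies under the Pelara–Hesia agreement and 4939.10 is covered: preferential rate 9.5% applies instead.
The additional-duty order on 4939.10 targets Galania, not Hesia; it does not apply.
Duty = €835,273.11 × 9.5% = €79,350.95.
Line 3 (8956.05, Hesia, 835 kg, €47,678.50):
Base rate for 8956.05 is 13.5%.
Origin Hesia qualifies under the Pelara–Hesia agreement and 8956.05 is covered: preferential rate 6% applies instead.
Duty = €47,678.50 × 6% = €2,860.71.
Total = €0.00 + €79,350.95 + €2,860.71 = €82,211.66.

€82,211.66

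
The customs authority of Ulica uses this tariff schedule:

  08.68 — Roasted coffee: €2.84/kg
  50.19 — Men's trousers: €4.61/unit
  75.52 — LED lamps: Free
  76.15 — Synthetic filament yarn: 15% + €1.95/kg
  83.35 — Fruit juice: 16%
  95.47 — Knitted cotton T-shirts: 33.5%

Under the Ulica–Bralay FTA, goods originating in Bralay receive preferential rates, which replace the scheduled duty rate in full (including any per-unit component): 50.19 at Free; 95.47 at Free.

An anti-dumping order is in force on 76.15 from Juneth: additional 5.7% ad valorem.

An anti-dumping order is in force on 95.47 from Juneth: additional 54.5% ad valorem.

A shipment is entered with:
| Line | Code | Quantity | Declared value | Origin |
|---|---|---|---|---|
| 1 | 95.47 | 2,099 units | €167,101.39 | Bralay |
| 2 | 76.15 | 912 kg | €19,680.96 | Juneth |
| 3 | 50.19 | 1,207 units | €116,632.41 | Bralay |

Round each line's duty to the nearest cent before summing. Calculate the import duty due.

€5,852.36

Line 1 (95.47, Bralay, 2,099 units, €167,101.39):
Base rate for 95.47 is 33.5%.
Origin Bralay qualifies under the Ulica–Bralay agreement and 95.47 is covered: preferential rate Free applies instead.
The additional-duty order on 95.47 targets Juneth, not Bralay; it does not apply.
Duty = €167,101.39 × 0% = €0.00.
Line 2 (76.15, Juneth, 912 kg, €19,680.96):
Base rate for 76.15 is 15% + €1.95/kg.
Additional duty on 76.15 from Juneth: +5.7%. Applied ad valorem rate: 15% + 5.7% = 20.7%.
Duty = €19,680.96 × 20.7% + 912 × €1.95 = €5,852.36.
Line 3 (50.19, Bralay, 1,207 units, €116,632.41):
Base rate for 50.19 is €4.61/unit.
Origin Bralay qualifies under the Ulica–Bralay agreement and 50.19 is covered: preferential rate Free applies instead.
Duty = €116,632.41 × 0% = €0.00.
Total = €0.00 + €5,852.36 + €0.00 = €5,852.36.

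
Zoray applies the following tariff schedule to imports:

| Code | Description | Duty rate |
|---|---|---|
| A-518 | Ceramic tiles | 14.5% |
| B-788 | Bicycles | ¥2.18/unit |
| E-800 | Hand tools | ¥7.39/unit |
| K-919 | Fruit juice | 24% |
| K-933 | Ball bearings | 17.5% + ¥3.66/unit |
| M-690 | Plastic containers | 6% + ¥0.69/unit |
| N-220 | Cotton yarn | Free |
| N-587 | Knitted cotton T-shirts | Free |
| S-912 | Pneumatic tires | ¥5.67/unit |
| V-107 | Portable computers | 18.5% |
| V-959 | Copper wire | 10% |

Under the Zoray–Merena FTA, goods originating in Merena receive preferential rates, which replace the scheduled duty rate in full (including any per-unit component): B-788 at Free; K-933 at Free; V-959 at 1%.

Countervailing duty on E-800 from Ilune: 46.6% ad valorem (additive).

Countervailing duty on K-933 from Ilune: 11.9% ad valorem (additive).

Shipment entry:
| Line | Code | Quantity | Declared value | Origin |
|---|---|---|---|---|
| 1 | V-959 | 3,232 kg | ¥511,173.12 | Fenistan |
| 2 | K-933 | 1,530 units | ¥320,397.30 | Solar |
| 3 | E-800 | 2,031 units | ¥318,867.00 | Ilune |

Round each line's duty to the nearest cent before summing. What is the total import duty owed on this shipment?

¥276,387.75

Line 1 (V-959, Fenistan, 3,232 kg, ¥511,173.12):
Base rate for V-959 is 10%.
V-959 has an FTA preferential rate, but origin Fenistan is not Merena; base rate stands.
Duty = ¥511,173.12 × 10% = ¥51,117.31.
Line 2 (K-933, Solar, 1,530 units, ¥320,397.30):
Base rate for K-933 is 17.5% + ¥3.66/unit.
K-933 has an FTA preferential rate, but origin Solar is not Merena; base rate stands.
The additional-duty order on K-933 targets Ilune, not Solar; it does not apply.
Duty = ¥320,397.30 × 17.5% + 1,530 × ¥3.66 = ¥61,669.33.
Line 3 (E-800, Ilune, 2,031 units, ¥318,867.00):
Base rate for E-800 is ¥7.39/unit.
Additional duty on E-800 from Ilune: +46.6% ad valorem. Applied ad valorem rate = 46.6%.
Duty = ¥318,867.00 × 46.6% + 2,031 × ¥7.39 = ¥163,601.11.
Total = ¥51,117.31 + ¥61,669.33 + ¥163,601.11 = ¥276,387.75.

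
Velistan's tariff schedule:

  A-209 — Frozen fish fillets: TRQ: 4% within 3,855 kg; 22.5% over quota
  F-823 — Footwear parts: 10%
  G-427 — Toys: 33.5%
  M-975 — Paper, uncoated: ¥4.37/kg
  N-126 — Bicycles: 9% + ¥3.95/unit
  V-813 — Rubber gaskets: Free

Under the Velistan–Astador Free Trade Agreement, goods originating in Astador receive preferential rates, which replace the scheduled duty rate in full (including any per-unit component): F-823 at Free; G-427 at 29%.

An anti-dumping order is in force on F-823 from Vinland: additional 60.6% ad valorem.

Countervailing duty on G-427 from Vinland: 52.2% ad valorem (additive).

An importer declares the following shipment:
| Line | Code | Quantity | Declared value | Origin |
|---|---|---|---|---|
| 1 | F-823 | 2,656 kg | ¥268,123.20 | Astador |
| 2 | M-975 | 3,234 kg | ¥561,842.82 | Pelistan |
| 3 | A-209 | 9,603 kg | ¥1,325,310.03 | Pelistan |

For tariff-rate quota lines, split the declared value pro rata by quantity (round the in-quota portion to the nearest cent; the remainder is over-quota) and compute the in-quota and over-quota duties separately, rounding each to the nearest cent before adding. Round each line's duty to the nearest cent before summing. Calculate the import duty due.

¥213,902.05

Line 1 (F-823, Astador, 2,656 kg, ¥268,123.20):
Base rate for F-823 is 10%.
Origin Astador qualifies under the Velistan–Astador agreement and F-823 is covered: preferential rate Free applies instead.
The additional-duty order on F-823 targets Vinland, not Astador; it does not apply.
Duty = ¥268,123.20 × 0% = ¥0.00.
Line 2 (M-975, Pelistan, 3,234 kg, ¥561,842.82):
Base rate for M-975 is ¥4.37/kg.
Duty = 3,234 × ¥4.37 = ¥14,132.58.
Line 3 (A-209, Pelistan, 9,603 kg, ¥1,325,310.03):
Code A-209 is under a tariff-rate quota (threshold 3,855 kg). In-quota: 3,855 kg at 4%; over-quota: 5,748 kg at 22.5%.
Pro-rata value split: in-quota = ¥1,325,310.03 × 3,855/9,603 = ¥532,028.55; over-quota = ¥1,325,310.03 − ¥532,028.55 = ¥793,281.48.
In-quota duty = ¥532,028.55 × 4% = ¥21,281.14. Over-quota duty = ¥793,281.48 × 22.5% = ¥178,488.33.
Line duty = ¥21,281.14 + ¥178,488.33 = ¥199,769.47.
Total = ¥0.00 + ¥14,132.58 + ¥199,769.47 = ¥213,902.05.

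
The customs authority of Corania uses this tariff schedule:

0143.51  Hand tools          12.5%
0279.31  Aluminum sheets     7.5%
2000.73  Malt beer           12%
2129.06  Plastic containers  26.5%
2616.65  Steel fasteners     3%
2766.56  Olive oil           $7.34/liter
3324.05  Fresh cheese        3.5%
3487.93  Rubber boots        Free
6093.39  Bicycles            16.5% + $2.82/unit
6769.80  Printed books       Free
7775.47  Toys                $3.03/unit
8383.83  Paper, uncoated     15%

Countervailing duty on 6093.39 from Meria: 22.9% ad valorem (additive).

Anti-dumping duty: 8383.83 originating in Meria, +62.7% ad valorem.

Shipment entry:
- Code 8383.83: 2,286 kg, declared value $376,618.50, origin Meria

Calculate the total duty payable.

$292,632.57

Line 1 (8383.83, Meria, 2,286 kg, $376,618.50):
Base rate for 8383.83 is 15%.
Additional duty on 8383.83 from Meria: +62.7%. Applied ad valorem rate: 15% + 62.7% = 77.7%.
Duty = $376,618.50 × 77.7% = $292,632.57.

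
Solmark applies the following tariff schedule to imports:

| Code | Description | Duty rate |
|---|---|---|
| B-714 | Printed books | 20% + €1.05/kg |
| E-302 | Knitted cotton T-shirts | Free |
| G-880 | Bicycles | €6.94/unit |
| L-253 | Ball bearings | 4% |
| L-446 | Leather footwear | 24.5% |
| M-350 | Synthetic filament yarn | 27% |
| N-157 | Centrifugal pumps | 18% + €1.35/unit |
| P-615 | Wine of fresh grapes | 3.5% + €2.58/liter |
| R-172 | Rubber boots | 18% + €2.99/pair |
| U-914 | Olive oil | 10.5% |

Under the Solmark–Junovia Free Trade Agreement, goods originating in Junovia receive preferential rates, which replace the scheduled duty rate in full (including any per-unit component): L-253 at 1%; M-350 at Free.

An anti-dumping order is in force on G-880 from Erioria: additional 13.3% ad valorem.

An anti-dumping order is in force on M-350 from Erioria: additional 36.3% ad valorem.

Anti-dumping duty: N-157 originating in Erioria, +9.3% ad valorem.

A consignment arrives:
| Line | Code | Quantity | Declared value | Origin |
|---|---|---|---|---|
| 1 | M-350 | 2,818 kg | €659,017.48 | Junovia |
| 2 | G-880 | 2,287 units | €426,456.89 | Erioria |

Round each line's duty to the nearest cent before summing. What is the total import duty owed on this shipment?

€72,590.55

Line 1 (M-350, Junovia, 2,818 kg, €659,017.48):
Base rate for M-350 is 27%.
Origin Junovia qualifies under the Solmark–Junovia agreement and M-350 is covered: preferential rate Free applies instead.
The additional-duty order on M-350 targets Erioria, not Junovia; it does not apply.
Duty = €659,017.48 × 0% = €0.00.
Line 2 (G-880, Erioria, 2,287 units, €426,456.89):
Base rate for G-880 is €6.94/unit.
Additional duty on G-880 from Erioria: +13.3% ad valorem. Applied ad valorem rate = 13.3%.
Duty = €426,456.89 × 13.3% + 2,287 × €6.94 = €72,590.55.
Total = €0.00 + €72,590.55 = €72,590.55.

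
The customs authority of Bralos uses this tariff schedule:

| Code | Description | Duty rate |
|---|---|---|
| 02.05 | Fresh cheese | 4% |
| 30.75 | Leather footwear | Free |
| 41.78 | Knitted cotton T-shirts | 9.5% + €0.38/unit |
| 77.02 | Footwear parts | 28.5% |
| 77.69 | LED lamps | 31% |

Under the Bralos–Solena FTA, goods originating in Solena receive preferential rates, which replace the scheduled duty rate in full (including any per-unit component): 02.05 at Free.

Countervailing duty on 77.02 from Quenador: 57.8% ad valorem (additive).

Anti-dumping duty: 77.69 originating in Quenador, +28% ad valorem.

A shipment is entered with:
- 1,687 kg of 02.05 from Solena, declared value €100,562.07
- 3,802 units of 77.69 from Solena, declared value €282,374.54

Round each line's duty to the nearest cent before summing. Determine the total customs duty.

Line 1 (02.05, Solena, 1,687 kg, €100,562.07):
Base rate for 02.05 is 4%.
Origin Solena qualifies under the Bralos–Solena agreement and 02.05 is covered: preferential rate Free applies instead.
Duty = €100,562.07 × 0% = €0.00.
Line 2 (77.69, Solena, 3,802 units, €282,374.54):
Base rate for 77.69 is 31%.
Origin Solena is the FTA partner but 77.69 is not on the preference list; base rate stands.
The additional-duty order on 77.69 targets Quenador, not Solena; it does not apply.
Duty = €282,374.54 × 31% = €87,536.11.
Total = €0.00 + €87,536.11 = €87,536.11.

€87,536.11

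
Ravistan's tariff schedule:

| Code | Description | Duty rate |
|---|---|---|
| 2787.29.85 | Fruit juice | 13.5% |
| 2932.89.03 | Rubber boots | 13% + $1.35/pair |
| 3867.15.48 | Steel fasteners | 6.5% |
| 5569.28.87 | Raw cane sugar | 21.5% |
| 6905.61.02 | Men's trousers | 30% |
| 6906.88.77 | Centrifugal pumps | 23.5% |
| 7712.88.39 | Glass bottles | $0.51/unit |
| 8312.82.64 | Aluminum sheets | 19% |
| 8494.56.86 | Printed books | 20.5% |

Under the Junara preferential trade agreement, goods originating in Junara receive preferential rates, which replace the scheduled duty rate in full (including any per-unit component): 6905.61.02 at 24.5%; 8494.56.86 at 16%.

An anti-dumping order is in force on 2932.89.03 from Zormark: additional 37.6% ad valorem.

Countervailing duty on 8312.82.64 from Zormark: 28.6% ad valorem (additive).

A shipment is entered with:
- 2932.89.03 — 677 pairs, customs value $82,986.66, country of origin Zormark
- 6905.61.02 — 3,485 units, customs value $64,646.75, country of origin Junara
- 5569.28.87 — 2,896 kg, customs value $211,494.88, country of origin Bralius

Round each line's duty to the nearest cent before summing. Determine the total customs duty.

$104,215.05

Line 1 (2932.89.03, Zormark, 677 pairs, $82,986.66):
Base rate for 2932.89.03 is 13% + $1.35/pair.
Additional duty on 2932.89.03 from Zormark: +37.6%. Applied ad valorem rate: 13% + 37.6% = 50.6%.
Duty = $82,986.66 × 50.6% + 677 × $1.35 = $42,905.20.
Line 2 (6905.61.02, Junara, 3,485 units, $64,646.75):
Base rate for 6905.61.02 is 30%.
Origin Junara qualifies under the Ravistan–Junara agreement and 6905.61.02 is covered: preferential rate 24.5% applies instead.
Duty = $64,646.75 × 24.5% = $15,838.45.
Line 3 (5569.28.87, Bralius, 2,896 kg, $211,494.88):
Base rate for 5569.28.87 is 21.5%.
Duty = $211,494.88 × 21.5% = $45,471.40.
Total = $42,905.20 + $15,838.45 + $45,471.40 = $104,215.05.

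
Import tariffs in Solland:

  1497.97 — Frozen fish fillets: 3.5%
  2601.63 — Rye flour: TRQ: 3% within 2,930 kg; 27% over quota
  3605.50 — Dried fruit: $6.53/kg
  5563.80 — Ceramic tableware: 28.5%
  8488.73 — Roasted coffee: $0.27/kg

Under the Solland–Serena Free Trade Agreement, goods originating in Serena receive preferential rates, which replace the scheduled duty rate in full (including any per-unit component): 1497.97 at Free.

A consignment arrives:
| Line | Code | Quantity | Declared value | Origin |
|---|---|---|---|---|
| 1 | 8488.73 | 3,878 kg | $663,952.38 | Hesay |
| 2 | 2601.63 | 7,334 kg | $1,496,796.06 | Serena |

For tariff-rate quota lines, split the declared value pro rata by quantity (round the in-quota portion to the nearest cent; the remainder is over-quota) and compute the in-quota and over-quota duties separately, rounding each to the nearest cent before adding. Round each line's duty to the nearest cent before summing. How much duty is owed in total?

Line 1 (8488.73, Hesay, 3,878 kg, $663,952.38):
Base rate for 8488.73 is $0.27/kg.
Duty = 3,878 × $0.27 = $1,047.06.
Line 2 (2601.63, Serena, 7,334 kg, $1,496,796.06):
Code 2601.63 is under a tariff-rate quota (threshold 2,930 kg). In-quota: 2,930 kg at 3%; over-quota: 4,404 kg at 27%.
Pro-rata value split: in-quota = $1,496,796.06 × 2,930/7,334 = $597,983.70; over-quota = $1,496,796.06 − $597,983.70 = $898,812.36.
In-quota duty = $597,983.70 × 3% = $17,939.51. Over-quota duty = $898,812.36 × 27% = $242,679.34.
Line duty = $17,939.51 + $242,679.34 = $260,618.85.
Total = $1,047.06 + $260,618.85 = $261,665.91.

$261,665.91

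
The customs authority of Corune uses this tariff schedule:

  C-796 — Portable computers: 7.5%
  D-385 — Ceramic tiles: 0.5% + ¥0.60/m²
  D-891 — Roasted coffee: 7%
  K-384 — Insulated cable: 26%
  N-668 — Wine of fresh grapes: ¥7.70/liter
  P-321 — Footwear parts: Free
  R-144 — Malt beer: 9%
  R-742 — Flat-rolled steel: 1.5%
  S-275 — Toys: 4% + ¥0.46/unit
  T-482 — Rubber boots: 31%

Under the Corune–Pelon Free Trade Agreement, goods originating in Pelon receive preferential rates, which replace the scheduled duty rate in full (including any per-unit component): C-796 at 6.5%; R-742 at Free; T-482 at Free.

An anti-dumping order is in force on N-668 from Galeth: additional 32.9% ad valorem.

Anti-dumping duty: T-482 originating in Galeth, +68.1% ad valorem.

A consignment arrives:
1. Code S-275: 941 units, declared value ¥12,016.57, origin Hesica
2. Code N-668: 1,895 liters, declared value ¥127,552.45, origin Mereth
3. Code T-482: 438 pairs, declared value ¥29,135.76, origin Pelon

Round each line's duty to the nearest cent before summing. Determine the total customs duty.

¥15,505.02

Line 1 (S-275, Hesica, 941 units, ¥12,016.57):
Base rate for S-275 is 4% + ¥0.46/unit.
Duty = ¥12,016.57 × 4% + 941 × ¥0.46 = ¥913.52.
Line 2 (N-668, Mereth, 1,895 liters, ¥127,552.45):
Base rate for N-668 is ¥7.70/liter.
The additional-duty order on N-668 targets Galeth, not Mereth; it does not apply.
Duty = 1,895 × ¥7.70 = ¥14,591.50.
Line 3 (T-482, Pelon, 438 pairs, ¥29,135.76):
Base rate for T-482 is 31%.
Origin Pelon qualifies under the Corune–Pelon agreement and T-482 is covered: preferential rate Free applies instead.
The additional-duty order on T-482 targets Galeth, not Pelon; it does not apply.
Duty = ¥29,135.76 × 0% = ¥0.00.
Total = ¥913.52 + ¥14,591.50 + ¥0.00 = ¥15,505.02.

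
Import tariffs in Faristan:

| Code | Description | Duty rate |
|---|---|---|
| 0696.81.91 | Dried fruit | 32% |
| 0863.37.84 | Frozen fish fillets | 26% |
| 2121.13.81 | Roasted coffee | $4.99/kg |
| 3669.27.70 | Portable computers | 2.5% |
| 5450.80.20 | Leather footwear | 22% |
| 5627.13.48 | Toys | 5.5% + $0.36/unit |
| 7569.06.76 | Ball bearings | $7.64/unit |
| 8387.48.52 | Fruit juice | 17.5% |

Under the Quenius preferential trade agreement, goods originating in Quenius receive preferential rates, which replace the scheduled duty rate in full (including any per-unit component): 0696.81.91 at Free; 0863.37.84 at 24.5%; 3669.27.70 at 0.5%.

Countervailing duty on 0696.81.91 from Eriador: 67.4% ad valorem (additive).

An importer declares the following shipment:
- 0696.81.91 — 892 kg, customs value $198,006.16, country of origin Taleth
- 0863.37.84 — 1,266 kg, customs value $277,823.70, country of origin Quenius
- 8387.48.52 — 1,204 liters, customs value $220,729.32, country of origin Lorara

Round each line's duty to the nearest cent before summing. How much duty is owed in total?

$170,056.41

Line 1 (0696.81.91, Taleth, 892 kg, $198,006.16):
Base rate for 0696.81.91 is 32%.
0696.81.91 has an FTA preferential rate, but origin Taleth is not Quenius; base rate stands.
The additional-duty order on 0696.81.91 targets Eriador, not Taleth; it does not apply.
Duty = $198,006.16 × 32% = $63,361.97.
Line 2 (0863.37.84, Quenius, 1,266 kg, $277,823.70):
Base rate for 0863.37.84 is 26%.
Origin Quenius qualifies under the Faristan–Quenius agreement and 0863.37.84 is covered: preferential rate 24.5% applies instead.
Duty = $277,823.70 × 24.5% = $68,066.81.
Line 3 (8387.48.52, Lorara, 1,204 liters, $220,729.32):
Base rate for 8387.48.52 is 17.5%.
Duty = $220,729.32 × 17.5% = $38,627.63.
Total = $63,361.97 + $68,066.81 + $38,627.63 = $170,056.41.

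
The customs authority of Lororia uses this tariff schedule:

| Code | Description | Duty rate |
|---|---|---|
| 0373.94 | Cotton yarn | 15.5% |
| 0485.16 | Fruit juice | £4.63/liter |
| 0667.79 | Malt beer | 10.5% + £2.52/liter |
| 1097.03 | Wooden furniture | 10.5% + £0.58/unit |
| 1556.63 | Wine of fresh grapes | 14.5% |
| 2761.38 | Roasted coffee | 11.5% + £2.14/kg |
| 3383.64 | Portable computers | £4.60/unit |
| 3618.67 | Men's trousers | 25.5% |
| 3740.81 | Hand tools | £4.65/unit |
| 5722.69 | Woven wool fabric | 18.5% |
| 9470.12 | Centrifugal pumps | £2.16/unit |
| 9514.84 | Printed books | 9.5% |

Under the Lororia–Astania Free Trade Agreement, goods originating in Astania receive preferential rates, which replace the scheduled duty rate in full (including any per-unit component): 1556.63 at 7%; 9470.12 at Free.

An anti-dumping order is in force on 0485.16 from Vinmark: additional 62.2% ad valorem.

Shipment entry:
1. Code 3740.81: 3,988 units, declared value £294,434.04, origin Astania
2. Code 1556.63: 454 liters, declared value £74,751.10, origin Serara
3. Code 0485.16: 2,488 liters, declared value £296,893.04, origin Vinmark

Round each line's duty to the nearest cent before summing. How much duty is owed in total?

Line 1 (3740.81, Astania, 3,988 units, £294,434.04):
Base rate for 3740.81 is £4.65/unit.
Origin Astania is the FTA partner but 3740.81 is not on the preference list; base rate stands.
Duty = 3,988 × £4.65 = £18,544.20.
Line 2 (1556.63, Serara, 454 liters, £74,751.10):
Base rate for 1556.63 is 14.5%.
1556.63 has an FTA preferential rate, but origin Serara is not Astania; base rate stands.
Duty = £74,751.10 × 14.5% = £10,838.91.
Line 3 (0485.16, Vinmark, 2,488 liters, £296,893.04):
Base rate for 0485.16 is £4.63/liter.
Additional duty on 0485.16 from Vinmark: +62.2% ad valorem. Applied ad valorem rate = 62.2%.
Duty = £296,893.04 × 62.2% + 2,488 × £4.63 = £196,186.91.
Total = £18,544.20 + £10,838.91 + £196,186.91 = £225,570.02.

£225,570.02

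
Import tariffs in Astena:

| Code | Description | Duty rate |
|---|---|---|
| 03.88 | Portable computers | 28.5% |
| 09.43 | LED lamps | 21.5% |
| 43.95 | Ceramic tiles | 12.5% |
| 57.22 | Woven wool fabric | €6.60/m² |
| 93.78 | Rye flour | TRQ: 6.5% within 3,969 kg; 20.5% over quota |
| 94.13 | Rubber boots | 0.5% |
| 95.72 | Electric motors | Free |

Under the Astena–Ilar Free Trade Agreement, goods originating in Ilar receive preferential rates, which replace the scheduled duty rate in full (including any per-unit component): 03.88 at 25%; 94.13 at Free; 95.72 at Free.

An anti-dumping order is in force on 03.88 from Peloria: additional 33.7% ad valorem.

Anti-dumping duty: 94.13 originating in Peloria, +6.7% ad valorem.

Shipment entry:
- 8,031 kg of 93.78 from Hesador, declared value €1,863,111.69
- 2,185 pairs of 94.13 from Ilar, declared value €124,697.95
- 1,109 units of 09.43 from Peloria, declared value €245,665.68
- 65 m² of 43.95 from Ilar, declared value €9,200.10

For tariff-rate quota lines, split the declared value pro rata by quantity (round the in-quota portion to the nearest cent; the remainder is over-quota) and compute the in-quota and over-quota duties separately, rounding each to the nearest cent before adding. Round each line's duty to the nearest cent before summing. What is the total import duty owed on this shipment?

Line 1 (93.78, Hesador, 8,031 kg, €1,863,111.69):
Code 93.78 is under a tariff-rate quota (threshold 3,969 kg). In-quota: 3,969 kg at 6.5%; over-quota: 4,062 kg at 20.5%.
Pro-rata value split: in-quota = €1,863,111.69 × 3,969/8,031 = €920,768.31; over-quota = €1,863,111.69 − €920,768.31 = €942,343.38.
In-quota duty = €920,768.31 × 6.5% = €59,849.94. Over-quota duty = €942,343.38 × 20.5% = €193,180.39.
Line duty = €59,849.94 + €193,180.39 = €253,030.33.
Line 2 (94.13, Ilar, 2,185 pairs, €124,697.95):
Base rate for 94.13 is 0.5%.
Origin Ilar qualifies under the Astena–Ilar agreement and 94.13 is covered: preferential rate Free applies instead.
The additional-duty order on 94.13 targets Peloria, not Ilar; it does not apply.
Duty = €124,697.95 × 0% = €0.00.
Line 3 (09.43, Peloria, 1,109 units, €245,665.68):
Base rate for 09.43 is 21.5%.
Duty = €245,665.68 × 21.5% = €52,818.12.
Line 4 (43.95, Ilar, 65 m², €9,200.10):
Base rate for 43.95 is 12.5%.
Origin Ilar is the FTA partner but 43.95 is not on the preference list; base rate stands.
Duty = €9,200.10 × 12.5% = €1,150.01.
Total = €253,030.33 + €0.00 + €52,818.12 + €1,150.01 = €306,998.46.

€306,998.46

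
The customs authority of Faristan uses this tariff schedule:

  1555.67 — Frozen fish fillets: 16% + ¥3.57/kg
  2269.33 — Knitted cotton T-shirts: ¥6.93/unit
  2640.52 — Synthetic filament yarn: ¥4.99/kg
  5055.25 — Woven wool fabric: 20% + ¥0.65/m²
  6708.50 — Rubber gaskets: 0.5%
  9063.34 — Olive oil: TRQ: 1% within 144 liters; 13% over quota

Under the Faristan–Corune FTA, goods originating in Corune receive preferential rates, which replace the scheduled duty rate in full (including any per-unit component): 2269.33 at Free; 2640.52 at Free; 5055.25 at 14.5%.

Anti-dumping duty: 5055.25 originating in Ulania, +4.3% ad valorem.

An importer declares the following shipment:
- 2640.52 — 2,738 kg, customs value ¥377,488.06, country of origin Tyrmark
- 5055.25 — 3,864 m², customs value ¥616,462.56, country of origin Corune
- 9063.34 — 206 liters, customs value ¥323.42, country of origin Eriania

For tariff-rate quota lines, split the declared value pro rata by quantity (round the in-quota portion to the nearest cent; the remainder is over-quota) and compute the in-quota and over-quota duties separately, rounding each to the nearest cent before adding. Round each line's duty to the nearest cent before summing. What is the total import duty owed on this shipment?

Line 1 (2640.52, Tyrmark, 2,738 kg, ¥377,488.06):
Base rate for 2640.52 is ¥4.99/kg.
2640.52 has an FTA preferential rate, but origin Tyrmark is not Corune; base rate stands.
Duty = 2,738 × ¥4.99 = ¥13,662.62.
Line 2 (5055.25, Corune, 3,864 m², ¥616,462.56):
Base rate for 5055.25 is 20% + ¥0.65/m².
Origin Corune qualifies under the Faristan–Corune agreement and 5055.25 is covered: preferential rate 14.5% applies instead.
The additional-duty order on 5055.25 targets Ulania, not Corune; it does not apply.
Duty = ¥616,462.56 × 14.5% = ¥89,387.07.
Line 3 (9063.34, Eriania, 206 liters, ¥323.42):
Code 9063.34 is under a tariff-rate quota (threshold 144 liters). In-quota: 144 liters at 1%; over-quota: 62 liters at 13%.
Pro-rata value split: in-quota = ¥323.42 × 144/206 = ¥226.08; over-quota = ¥323.42 − ¥226.08 = ¥97.34.
In-quota duty = ¥226.08 × 1% = ¥2.26. Over-quota duty = ¥97.34 × 13% = ¥12.65.
Line duty = ¥2.26 + ¥12.65 = ¥14.91.
Total = ¥13,662.62 + ¥89,387.07 + ¥14.91 = ¥103,064.60.

¥103,064.60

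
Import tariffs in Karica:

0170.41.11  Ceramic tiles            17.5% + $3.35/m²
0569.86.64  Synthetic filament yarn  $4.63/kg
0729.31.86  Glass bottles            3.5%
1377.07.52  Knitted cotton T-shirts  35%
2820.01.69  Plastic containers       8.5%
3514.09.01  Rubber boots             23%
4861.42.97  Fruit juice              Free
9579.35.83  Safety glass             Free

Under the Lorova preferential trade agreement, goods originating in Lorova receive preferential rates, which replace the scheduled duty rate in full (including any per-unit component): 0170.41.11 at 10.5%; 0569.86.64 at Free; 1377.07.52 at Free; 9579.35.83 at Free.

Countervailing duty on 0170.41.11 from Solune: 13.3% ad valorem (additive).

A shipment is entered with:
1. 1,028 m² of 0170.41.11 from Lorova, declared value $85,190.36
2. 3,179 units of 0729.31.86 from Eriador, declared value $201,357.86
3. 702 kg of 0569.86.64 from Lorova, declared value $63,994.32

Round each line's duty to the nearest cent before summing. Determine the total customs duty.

Line 1 (0170.41.11, Lorova, 1,028 m², $85,190.36):
Base rate for 0170.41.11 is 17.5% + $3.35/m².
Origin Lorova qualifies under the Karica–Lorova agreement and 0170.41.11 is covered: preferential rate 10.5% applies instead.
The additional-duty order on 0170.41.11 targets Solune, not Lorova; it does not apply.
Duty = $85,190.36 × 10.5% = $8,944.99.
Line 2 (0729.31.86, Eriador, 3,179 units, $201,357.86):
Base rate for 0729.31.86 is 3.5%.
Duty = $201,357.86 × 3.5% = $7,047.53.
Line 3 (0569.86.64, Lorova, 702 kg, $63,994.32):
Base rate for 0569.86.64 is $4.63/kg.
Origin Lorova qualifies under the Karica–Lorova agreement and 0569.86.64 is covered: preferential rate Free applies instead.
Duty = $63,994.32 × 0% = $0.00.
Total = $8,944.99 + $7,047.53 + $0.00 = $15,992.52.

$15,992.52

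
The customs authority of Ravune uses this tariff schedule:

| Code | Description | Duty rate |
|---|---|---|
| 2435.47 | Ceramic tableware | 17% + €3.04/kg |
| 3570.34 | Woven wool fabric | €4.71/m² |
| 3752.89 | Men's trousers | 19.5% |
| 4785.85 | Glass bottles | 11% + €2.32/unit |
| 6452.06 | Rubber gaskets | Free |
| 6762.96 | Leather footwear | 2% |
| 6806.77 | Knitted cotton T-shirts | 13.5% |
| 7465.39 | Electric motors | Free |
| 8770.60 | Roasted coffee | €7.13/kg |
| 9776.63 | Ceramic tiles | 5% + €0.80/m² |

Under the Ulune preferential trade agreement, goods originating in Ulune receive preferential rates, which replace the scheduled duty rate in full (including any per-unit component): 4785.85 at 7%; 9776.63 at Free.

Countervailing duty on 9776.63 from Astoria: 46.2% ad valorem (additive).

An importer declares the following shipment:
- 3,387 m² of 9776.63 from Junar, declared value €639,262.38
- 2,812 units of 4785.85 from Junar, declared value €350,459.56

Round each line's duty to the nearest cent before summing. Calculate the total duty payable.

€79,747.11

Line 1 (9776.63, Junar, 3,387 m², €639,262.38):
Base rate for 9776.63 is 5% + €0.80/m².
9776.63 has an FTA preferential rate, but origin Junar is not Ulune; base rate stands.
The additional-duty order on 9776.63 targets Astoria, not Junar; it does not apply.
Duty = €639,262.38 × 5% + 3,387 × €0.80 = €34,672.72.
Line 2 (4785.85, Junar, 2,812 units, €350,459.56):
Base rate for 4785.85 is 11% + €2.32/unit.
4785.85 has an FTA preferential rate, but origin Junar is not Ulune; base rate stands.
Duty = €350,459.56 × 11% + 2,812 × €2.32 = €45,074.39.
Total = €34,672.72 + €45,074.39 = €79,747.11.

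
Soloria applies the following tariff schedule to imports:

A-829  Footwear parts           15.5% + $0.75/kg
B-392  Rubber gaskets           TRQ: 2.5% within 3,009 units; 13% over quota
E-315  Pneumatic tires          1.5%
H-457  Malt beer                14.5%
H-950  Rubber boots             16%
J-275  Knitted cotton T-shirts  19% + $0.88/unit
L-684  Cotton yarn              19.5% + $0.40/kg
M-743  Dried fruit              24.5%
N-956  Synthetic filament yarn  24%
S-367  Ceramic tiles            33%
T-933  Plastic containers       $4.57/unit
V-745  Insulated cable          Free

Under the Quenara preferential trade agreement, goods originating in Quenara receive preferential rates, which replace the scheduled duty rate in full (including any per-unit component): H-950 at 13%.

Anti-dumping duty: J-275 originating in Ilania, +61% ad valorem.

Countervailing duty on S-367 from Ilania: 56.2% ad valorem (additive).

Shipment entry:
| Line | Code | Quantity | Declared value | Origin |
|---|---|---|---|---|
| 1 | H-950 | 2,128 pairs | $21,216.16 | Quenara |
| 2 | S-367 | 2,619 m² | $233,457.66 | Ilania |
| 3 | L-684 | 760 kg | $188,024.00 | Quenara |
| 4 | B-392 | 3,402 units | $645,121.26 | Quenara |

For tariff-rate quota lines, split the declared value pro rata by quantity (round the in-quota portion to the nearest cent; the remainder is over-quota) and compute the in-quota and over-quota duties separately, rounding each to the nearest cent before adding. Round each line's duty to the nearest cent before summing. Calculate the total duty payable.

Line 1 (H-950, Quenara, 2,128 pairs, $21,216.16):
Base rate for H-950 is 16%.
Origin Quenara qualifies under the Soloria–Quenara agreement and H-950 is covered: preferential rate 13% applies instead.
Duty = $21,216.16 × 13% = $2,758.10.
Line 2 (S-367, Ilania, 2,619 m², $233,457.66):
Base rate for S-367 is 33%.
Additional duty on S-367 from Ilania: +56.2%. Applied ad valorem rate: 33% + 56.2% = 89.2%.
Duty = $233,457.66 × 89.2% = $208,244.23.
Line 3 (L-684, Quenara, 760 kg, $188,024.00):
Base rate for L-684 is 19.5% + $0.40/kg.
Origin Quenara is the FTA partner but L-684 is not on the preference list; base rate stands.
Duty = $188,024.00 × 19.5% + 760 × $0.40 = $36,968.68.
Line 4 (B-392, Quenara, 3,402 units, $645,121.26):
Code B-392 is under a tariff-rate quota (threshold 3,009 units). In-quota: 3,009 units at 2.5%; over-quota: 393 units at 13%.
Pro-rata value split: in-quota = $645,121.26 × 3,009/3,402 = $570,596.67; over-quota = $645,121.26 − $570,596.67 = $74,524.59.
In-quota duty = $570,596.67 × 2.5% = $14,264.92. Over-quota duty = $74,524.59 × 13% = $9,688.20.
Line duty = $14,264.92 + $9,688.20 = $23,953.12.
Total = $2,758.10 + $208,244.23 + $36,968.68 + $23,953.12 = $271,924.13.

$271,924.13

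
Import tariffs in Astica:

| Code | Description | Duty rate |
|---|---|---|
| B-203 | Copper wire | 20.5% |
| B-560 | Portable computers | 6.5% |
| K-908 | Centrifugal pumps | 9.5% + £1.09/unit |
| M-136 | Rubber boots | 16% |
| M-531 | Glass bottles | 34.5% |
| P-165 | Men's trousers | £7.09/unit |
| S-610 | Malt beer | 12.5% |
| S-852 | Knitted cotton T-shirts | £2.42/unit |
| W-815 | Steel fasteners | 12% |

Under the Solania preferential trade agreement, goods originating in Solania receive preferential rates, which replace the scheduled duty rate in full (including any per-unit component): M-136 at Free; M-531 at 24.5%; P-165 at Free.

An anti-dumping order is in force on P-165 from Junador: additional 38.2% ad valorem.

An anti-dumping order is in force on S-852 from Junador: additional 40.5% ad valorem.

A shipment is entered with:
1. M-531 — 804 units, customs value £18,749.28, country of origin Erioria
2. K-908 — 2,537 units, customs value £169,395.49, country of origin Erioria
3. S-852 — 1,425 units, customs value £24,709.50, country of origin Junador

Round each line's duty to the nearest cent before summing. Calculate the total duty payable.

£38,782.25

Line 1 (M-531, Erioria, 804 units, £18,749.28):
Base rate for M-531 is 34.5%.
M-531 has an FTA preferential rate, but origin Erioria is not Solania; base rate stands.
Duty = £18,749.28 × 34.5% = £6,468.50.
Line 2 (K-908, Erioria, 2,537 units, £169,395.49):
Base rate for K-908 is 9.5% + £1.09/unit.
Duty = £169,395.49 × 9.5% + 2,537 × £1.09 = £18,857.90.
Line 3 (S-852, Junador, 1,425 units, £24,709.50):
Base rate for S-852 is £2.42/unit.
Additional duty on S-852 from Junador: +40.5% ad valorem. Applied ad valorem rate = 40.5%.
Duty = £24,709.50 × 40.5% + 1,425 × £2.42 = £13,455.85.
Total = £6,468.50 + £18,857.90 + £13,455.85 = £38,782.25.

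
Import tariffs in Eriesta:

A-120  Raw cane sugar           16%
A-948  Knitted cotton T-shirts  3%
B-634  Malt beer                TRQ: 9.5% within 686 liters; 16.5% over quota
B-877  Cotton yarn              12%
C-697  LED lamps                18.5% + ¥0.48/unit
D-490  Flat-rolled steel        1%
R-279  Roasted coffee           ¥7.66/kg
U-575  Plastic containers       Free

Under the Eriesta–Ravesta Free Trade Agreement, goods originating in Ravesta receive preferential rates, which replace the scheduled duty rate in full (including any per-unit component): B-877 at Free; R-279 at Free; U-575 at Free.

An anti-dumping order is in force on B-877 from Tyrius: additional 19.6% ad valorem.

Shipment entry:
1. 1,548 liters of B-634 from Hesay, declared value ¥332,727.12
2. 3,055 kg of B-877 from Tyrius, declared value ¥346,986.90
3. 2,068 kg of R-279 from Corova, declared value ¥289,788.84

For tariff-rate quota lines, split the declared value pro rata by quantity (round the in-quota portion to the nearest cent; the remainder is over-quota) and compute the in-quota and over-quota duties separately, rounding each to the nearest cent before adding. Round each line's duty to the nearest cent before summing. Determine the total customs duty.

Line 1 (B-634, Hesay, 1,548 liters, ¥332,727.12):
Code B-634 is under a tariff-rate quota (threshold 686 liters). In-quota: 686 liters at 9.5%; over-quota: 862 liters at 16.5%.
Pro-rata value split: in-quota = ¥332,727.12 × 686/1,548 = ¥147,448.84; over-quota = ¥332,727.12 − ¥147,448.84 = ¥185,278.28.
In-quota duty = ¥147,448.84 × 9.5% = ¥14,007.64. Over-quota duty = ¥185,278.28 × 16.5% = ¥30,570.92.
Line duty = ¥14,007.64 + ¥30,570.92 = ¥44,578.56.
Line 2 (B-877, Tyrius, 3,055 kg, ¥346,986.90):
Base rate for B-877 is 12%.
B-877 has an FTA preferential rate, but origin Tyrius is not Ravesta; base rate stands.
Additional duty on B-877 from Tyrius: +19.6%. Applied ad valorem rate: 12% + 19.6% = 31.6%.
Duty = ¥346,986.90 × 31.6% = ¥109,647.86.
Line 3 (R-279, Corova, 2,068 kg, ¥289,788.84):
Base rate for R-279 is ¥7.66/kg.
R-279 has an FTA preferential rate, but origin Corova is not Ravesta; base rate stands.
Duty = 2,068 × ¥7.66 = ¥15,840.88.
Total = ¥44,578.56 + ¥109,647.86 + ¥15,840.88 = ¥170,067.30.

¥170,067.30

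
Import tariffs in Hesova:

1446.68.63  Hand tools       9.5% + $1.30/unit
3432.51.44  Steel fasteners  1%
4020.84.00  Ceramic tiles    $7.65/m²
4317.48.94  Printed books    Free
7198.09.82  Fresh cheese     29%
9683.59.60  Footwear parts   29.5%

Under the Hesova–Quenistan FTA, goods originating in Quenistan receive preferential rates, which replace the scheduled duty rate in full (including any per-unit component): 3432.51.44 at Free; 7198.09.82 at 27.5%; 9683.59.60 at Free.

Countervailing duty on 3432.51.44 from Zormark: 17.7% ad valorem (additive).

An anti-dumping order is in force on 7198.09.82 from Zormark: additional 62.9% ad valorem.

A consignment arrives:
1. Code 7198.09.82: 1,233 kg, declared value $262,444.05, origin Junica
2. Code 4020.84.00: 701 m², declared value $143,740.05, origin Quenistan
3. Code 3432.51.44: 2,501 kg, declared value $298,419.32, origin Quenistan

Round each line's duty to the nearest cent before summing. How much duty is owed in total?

Line 1 (7198.09.82, Junica, 1,233 kg, $262,444.05):
Base rate for 7198.09.82 is 29%.
7198.09.82 has an FTA preferential rate, but origin Junica is not Quenistan; base rate stands.
The additional-duty order on 7198.09.82 targets Zormark, not Junica; it does not apply.
Duty = $262,444.05 × 29% = $76,108.77.
Line 2 (4020.84.00, Quenistan, 701 m², $143,740.05):
Base rate for 4020.84.00 is $7.65/m².
Origin Quenistan is the FTA partner but 4020.84.00 is not on the preference list; base rate stands.
Duty = 701 × $7.65 = $5,362.65.
Line 3 (3432.51.44, Quenistan, 2,501 kg, $298,419.32):
Base rate for 3432.51.44 is 1%.
Origin Quenistan qualifies under the Hesova–Quenistan agreement and 3432.51.44 is covered: preferential rate Free applies instead.
The additional-duty order on 3432.51.44 targets Zormark, not Quenistan; it does not apply.
Duty = $298,419.32 × 0% = $0.00.
Total = $76,108.77 + $5,362.65 + $0.00 = $81,471.42.

$81,471.42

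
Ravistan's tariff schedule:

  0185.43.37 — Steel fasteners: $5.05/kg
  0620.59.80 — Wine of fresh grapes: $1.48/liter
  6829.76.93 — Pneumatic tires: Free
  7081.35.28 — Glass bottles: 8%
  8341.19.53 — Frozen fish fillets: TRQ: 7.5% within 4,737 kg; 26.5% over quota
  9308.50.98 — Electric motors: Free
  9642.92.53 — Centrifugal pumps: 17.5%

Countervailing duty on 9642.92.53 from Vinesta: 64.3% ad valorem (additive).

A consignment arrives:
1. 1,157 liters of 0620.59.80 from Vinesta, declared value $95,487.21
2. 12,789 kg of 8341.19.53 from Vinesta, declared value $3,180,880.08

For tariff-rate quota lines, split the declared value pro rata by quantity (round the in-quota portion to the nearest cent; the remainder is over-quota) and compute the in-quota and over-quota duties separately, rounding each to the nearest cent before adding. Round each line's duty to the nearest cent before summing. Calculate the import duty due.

$620,790.12

Line 1 (0620.59.80, Vinesta, 1,157 liters, $95,487.21):
Base rate for 0620.59.80 is $1.48/liter.
Duty = 1,157 × $1.48 = $1,712.36.
Line 2 (8341.19.53, Vinesta, 12,789 kg, $3,180,880.08):
Code 8341.19.53 is under a tariff-rate quota (threshold 4,737 kg). In-quota: 4,737 kg at 7.5%; over-quota: 8,052 kg at 26.5%.
Pro-rata value split: in-quota = $3,180,880.08 × 4,737/12,789 = $1,178,186.64; over-quota = $3,180,880.08 − $1,178,186.64 = $2,002,693.44.
In-quota duty = $1,178,186.64 × 7.5% = $88,364.00. Over-quota duty = $2,002,693.44 × 26.5% = $530,713.76.
Line duty = $88,364.00 + $530,713.76 = $619,077.76.
Total = $1,712.36 + $619,077.76 = $620,790.12.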